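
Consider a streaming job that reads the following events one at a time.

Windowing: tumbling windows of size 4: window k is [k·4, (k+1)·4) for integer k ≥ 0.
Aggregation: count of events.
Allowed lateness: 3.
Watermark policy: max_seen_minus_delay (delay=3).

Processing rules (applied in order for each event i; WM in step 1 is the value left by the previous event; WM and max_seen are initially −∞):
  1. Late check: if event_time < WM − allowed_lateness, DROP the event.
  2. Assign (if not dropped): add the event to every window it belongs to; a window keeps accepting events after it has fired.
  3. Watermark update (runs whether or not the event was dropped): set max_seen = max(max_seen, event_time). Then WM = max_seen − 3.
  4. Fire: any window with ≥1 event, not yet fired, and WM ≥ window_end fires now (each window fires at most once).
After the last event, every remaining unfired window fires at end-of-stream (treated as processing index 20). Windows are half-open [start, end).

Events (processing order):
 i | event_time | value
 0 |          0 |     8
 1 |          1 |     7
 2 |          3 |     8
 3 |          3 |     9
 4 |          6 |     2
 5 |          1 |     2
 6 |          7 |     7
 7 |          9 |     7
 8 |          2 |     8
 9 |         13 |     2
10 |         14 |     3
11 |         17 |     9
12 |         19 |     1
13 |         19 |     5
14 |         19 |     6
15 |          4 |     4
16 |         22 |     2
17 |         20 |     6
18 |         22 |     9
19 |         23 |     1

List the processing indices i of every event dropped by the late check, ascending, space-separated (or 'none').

8 15

i=0 t=0 v=8: → [0,4); WM=-3
i=1 t=1 v=7: → [0,4); WM=-2
i=2 t=3 v=8: → [0,4); WM=0
i=3 t=3 v=9: → [0,4); WM=0
i=4 t=6 v=2: → [4,8); WM=3
i=5 t=1 v=2: → [0,4); WM=3
i=6 t=7 v=7: → [4,8); WM=4; [0,4) fires=5
i=7 t=9 v=7: → [8,12); WM=6
i=8 t=2 v=8: DROP (t<6-3); WM=6
i=9 t=13 v=2: → [12,16); WM=10; [4,8) fires=2
i=10 t=14 v=3: → [12,16); WM=11
i=11 t=17 v=9: → [16,20); WM=14; [8,12) fires=1
i=12 t=19 v=1: → [16,20); WM=16; [12,16) fires=2
i=13 t=19 v=5: → [16,20); WM=16
i=14 t=19 v=6: → [16,20); WM=16
i=15 t=4 v=4: DROP (t<16-3); WM=16
i=16 t=22 v=2: → [20,24); WM=19
i=17 t=20 v=6: → [20,24); WM=19
i=18 t=22 v=9: → [20,24); WM=19
i=19 t=23 v=1: → [20,24); WM=20; [16,20) fires=4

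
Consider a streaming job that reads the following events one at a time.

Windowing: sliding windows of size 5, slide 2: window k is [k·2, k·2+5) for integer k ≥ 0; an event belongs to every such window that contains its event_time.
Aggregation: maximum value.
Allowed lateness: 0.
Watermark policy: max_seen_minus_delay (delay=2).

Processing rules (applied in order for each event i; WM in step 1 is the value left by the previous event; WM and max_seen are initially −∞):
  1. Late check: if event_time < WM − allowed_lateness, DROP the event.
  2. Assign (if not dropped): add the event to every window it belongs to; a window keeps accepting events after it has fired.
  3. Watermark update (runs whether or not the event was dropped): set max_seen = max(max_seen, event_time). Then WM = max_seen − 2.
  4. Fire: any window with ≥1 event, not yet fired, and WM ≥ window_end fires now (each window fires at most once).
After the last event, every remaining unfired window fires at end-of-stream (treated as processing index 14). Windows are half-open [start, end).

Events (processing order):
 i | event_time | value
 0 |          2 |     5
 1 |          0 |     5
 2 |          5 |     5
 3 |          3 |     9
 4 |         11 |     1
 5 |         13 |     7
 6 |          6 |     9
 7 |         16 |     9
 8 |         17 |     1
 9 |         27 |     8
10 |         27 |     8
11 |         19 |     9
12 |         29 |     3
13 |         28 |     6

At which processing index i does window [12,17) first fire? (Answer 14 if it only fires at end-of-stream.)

9

i=0 t=2 v=5: → [2,7),[0,5); WM=0
i=1 t=0 v=5: → [0,5); WM=0
i=2 t=5 v=5: → [4,9),[2,7); WM=3
i=3 t=3 v=9: → [2,7),[0,5); WM=3
i=4 t=11 v=1: → [10,15),[8,13); WM=9; [0,5) fires=9 [2,7) fires=9 [4,9) fires=5
i=5 t=13 v=7: → [12,17),[10,15); WM=11
i=6 t=6 v=9: DROP (t<11-0); WM=11
i=7 t=16 v=9: → [16,21),[14,19),[12,17); WM=14; [8,13) fires=1
i=8 t=17 v=1: → [16,21),[14,19); WM=15; [10,15) fires=7
i=9 t=27 v=8: → [26,31),[24,29); WM=25; [12,17) fires=9 [14,19) fires=9 [16,21) fires=9
i=10 t=27 v=8: → [26,31),[24,29); WM=25
i=11 t=19 v=9: DROP (t<25-0); WM=25
i=12 t=29 v=3: → [28,33),[26,31); WM=27
i=13 t=28 v=6: → [28,33),[26,31),[24,29); WM=27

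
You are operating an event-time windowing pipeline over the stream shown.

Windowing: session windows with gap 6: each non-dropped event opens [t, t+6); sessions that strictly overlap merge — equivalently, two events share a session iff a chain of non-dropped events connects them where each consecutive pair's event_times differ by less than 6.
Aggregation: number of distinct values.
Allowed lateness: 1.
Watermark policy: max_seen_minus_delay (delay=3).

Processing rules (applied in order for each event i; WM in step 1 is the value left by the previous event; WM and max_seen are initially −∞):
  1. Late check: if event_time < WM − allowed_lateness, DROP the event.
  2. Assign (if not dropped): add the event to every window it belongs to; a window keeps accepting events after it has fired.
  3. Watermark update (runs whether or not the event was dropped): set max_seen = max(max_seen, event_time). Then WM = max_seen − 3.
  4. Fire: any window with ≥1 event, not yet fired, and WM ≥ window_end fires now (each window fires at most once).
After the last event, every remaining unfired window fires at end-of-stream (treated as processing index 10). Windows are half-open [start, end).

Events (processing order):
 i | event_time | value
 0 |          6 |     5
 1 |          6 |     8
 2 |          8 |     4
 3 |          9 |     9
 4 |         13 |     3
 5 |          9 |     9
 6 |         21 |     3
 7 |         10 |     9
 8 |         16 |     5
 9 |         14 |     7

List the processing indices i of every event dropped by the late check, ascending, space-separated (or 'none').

i=0 t=6 v=5: → [6,12); WM=3
i=1 t=6 v=8: → [6,12); WM=3
i=2 t=8 v=4: → [6,14); WM=5
i=3 t=9 v=9: → [6,15); WM=6
i=4 t=13 v=3: → [6,19); WM=10
i=5 t=9 v=9: → [6,19); WM=10
i=6 t=21 v=3: → [21,27); WM=18
i=7 t=10 v=9: DROP (t<18-1); WM=18
i=8 t=16 v=5: DROP (t<18-1); WM=18
i=9 t=14 v=7: DROP (t<18-1); WM=18

7 8 9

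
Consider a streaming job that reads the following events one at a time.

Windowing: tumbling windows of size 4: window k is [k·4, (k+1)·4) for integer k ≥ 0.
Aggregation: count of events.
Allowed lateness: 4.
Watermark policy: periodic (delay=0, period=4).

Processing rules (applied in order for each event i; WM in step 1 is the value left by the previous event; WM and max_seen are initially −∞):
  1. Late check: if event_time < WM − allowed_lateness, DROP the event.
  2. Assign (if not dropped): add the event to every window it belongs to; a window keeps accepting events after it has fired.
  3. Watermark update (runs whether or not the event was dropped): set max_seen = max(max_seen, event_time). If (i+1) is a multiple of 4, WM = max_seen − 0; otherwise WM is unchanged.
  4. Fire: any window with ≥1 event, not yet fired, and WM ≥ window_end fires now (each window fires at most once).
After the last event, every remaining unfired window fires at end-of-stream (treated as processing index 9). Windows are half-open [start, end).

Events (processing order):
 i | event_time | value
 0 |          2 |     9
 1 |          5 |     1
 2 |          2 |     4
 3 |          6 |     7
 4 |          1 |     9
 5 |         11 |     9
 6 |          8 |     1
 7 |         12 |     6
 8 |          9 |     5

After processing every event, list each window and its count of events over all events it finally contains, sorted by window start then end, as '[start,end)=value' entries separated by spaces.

i=0 t=2 v=9: → [0,4); WM=−∞
i=1 t=5 v=1: → [4,8); WM=−∞
i=2 t=2 v=4: → [0,4); WM=−∞
i=3 t=6 v=7: → [4,8); WM=6; [0,4) fires=2
i=4 t=1 v=9: DROP (t<6-4); WM=6
i=5 t=11 v=9: → [8,12); WM=6
i=6 t=8 v=1: → [8,12); WM=6
i=7 t=12 v=6: → [12,16); WM=12; [4,8) fires=2 [8,12) fires=2
i=8 t=9 v=5: → [8,12); WM=12

[0,4)=2 [4,8)=2 [8,12)=3 [12,16)=1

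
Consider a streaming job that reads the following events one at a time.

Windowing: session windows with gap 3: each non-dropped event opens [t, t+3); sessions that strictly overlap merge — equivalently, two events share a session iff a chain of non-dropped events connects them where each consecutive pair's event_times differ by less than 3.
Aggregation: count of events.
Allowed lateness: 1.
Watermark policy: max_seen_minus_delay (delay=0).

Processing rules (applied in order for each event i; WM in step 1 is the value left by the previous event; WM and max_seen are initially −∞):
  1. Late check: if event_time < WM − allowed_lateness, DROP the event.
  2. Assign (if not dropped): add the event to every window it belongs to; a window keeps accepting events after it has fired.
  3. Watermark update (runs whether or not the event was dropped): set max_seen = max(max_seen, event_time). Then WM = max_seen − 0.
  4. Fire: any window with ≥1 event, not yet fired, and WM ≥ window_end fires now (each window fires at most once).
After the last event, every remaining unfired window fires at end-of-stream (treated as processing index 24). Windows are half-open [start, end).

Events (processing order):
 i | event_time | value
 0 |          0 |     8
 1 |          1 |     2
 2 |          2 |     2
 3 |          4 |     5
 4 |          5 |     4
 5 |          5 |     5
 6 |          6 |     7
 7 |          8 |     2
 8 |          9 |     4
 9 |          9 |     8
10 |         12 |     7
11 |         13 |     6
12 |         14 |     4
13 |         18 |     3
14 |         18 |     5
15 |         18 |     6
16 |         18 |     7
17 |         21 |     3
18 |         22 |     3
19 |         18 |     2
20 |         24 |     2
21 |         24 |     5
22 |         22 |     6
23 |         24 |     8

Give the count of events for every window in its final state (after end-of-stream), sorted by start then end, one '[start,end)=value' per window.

[0,12)=10 [12,17)=3 [18,21)=4 [21,27)=5

i=0 t=0 v=8: → [0,3); WM=0
i=1 t=1 v=2: → [0,4); WM=1
i=2 t=2 v=2: → [0,5); WM=2
i=3 t=4 v=5: → [0,7); WM=4
i=4 t=5 v=4: → [0,8); WM=5
i=5 t=5 v=5: → [0,8); WM=5
i=6 t=6 v=7: → [0,9); WM=6
i=7 t=8 v=2: → [0,11); WM=8
i=8 t=9 v=4: → [0,12); WM=9
i=9 t=9 v=8: → [0,12); WM=9
i=10 t=12 v=7: → [12,15); WM=12
i=11 t=13 v=6: → [12,16); WM=13
i=12 t=14 v=4: → [12,17); WM=14
i=13 t=18 v=3: → [18,21); WM=18
i=14 t=18 v=5: → [18,21); WM=18
i=15 t=18 v=6: → [18,21); WM=18
i=16 t=18 v=7: → [18,21); WM=18
i=17 t=21 v=3: → [21,24); WM=21
i=18 t=22 v=3: → [21,25); WM=22
i=19 t=18 v=2: DROP (t<22-1); WM=22
i=20 t=24 v=2: → [21,27); WM=24
i=21 t=24 v=5: → [21,27); WM=24
i=22 t=22 v=6: DROP (t<24-1); WM=24
i=23 t=24 v=8: → [21,27); WM=24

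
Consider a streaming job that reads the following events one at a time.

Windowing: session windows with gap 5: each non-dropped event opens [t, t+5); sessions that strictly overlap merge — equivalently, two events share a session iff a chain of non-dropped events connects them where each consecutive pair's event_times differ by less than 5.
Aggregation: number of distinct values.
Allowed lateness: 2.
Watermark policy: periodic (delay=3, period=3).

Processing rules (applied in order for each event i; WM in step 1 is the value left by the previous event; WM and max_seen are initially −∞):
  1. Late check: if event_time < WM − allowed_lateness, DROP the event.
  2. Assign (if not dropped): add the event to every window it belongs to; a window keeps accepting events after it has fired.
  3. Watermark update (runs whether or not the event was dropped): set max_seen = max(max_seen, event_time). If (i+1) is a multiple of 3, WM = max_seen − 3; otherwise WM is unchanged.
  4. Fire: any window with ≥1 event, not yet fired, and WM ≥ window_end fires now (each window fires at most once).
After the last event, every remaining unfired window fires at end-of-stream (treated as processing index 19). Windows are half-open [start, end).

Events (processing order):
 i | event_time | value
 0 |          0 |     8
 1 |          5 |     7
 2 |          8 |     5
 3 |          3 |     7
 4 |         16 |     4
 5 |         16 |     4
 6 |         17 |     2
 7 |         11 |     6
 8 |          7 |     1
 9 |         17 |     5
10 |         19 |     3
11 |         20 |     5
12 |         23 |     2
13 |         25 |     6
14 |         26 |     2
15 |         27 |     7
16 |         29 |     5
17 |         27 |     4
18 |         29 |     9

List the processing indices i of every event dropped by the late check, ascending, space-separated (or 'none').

i=0 t=0 v=8: → [0,5); WM=−∞
i=1 t=5 v=7: → [5,10); WM=−∞
i=2 t=8 v=5: → [5,13); WM=5
i=3 t=3 v=7: → [0,13); WM=5
i=4 t=16 v=4: → [16,21); WM=5
i=5 t=16 v=4: → [16,21); WM=13
i=6 t=17 v=2: → [16,22); WM=13
i=7 t=11 v=6: → [0,16); WM=13
i=8 t=7 v=1: DROP (t<13-2); WM=14
i=9 t=17 v=5: → [16,22); WM=14
i=10 t=19 v=3: → [16,24); WM=14
i=11 t=20 v=5: → [16,25); WM=17
i=12 t=23 v=2: → [16,28); WM=17
i=13 t=25 v=6: → [16,30); WM=17
i=14 t=26 v=2: → [16,31); WM=23
i=15 t=27 v=7: → [16,32); WM=23
i=16 t=29 v=5: → [16,34); WM=23
i=17 t=27 v=4: → [16,34); WM=26
i=18 t=29 v=9: → [16,34); WM=26

8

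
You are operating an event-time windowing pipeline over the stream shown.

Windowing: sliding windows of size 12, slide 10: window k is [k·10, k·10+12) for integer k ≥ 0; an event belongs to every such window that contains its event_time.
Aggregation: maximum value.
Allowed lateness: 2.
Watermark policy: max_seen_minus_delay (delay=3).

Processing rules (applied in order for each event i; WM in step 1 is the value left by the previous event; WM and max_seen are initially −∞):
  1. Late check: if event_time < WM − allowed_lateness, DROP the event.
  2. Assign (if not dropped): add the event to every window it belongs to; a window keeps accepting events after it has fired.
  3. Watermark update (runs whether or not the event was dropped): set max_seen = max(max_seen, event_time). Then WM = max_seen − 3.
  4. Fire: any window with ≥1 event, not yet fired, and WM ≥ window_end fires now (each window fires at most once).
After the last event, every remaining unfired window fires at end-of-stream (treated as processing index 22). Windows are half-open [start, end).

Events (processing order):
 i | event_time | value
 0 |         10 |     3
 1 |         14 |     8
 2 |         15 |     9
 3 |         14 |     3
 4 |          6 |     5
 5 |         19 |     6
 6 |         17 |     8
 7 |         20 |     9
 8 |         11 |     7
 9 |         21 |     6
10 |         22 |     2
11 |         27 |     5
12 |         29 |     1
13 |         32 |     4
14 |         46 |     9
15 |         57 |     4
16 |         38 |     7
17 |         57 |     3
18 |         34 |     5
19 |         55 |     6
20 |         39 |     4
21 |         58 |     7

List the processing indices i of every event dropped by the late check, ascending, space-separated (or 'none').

4 8 16 18 20

i=0 t=10 v=3: → [10,22),[0,12); WM=7
i=1 t=14 v=8: → [10,22); WM=11
i=2 t=15 v=9: → [10,22); WM=12; [0,12) fires=3
i=3 t=14 v=3: → [10,22); WM=12
i=4 t=6 v=5: DROP (t<12-2); WM=12
i=5 t=19 v=6: → [10,22); WM=16
i=6 t=17 v=8: → [10,22); WM=16
i=7 t=20 v=9: → [20,32),[10,22); WM=17
i=8 t=11 v=7: DROP (t<17-2); WM=17
i=9 t=21 v=6: → [20,32),[10,22); WM=18
i=10 t=22 v=2: → [20,32); WM=19
i=11 t=27 v=5: → [20,32); WM=24; [10,22) fires=9
i=12 t=29 v=1: → [20,32); WM=26
i=13 t=32 v=4: → [30,42); WM=29
i=14 t=46 v=9: → [40,52); WM=43; [20,32) fires=9 [30,42) fires=4
i=15 t=57 v=4: → [50,62); WM=54; [40,52) fires=9
i=16 t=38 v=7: DROP (t<54-2); WM=54
i=17 t=57 v=3: → [50,62); WM=54
i=18 t=34 v=5: DROP (t<54-2); WM=54
i=19 t=55 v=6: → [50,62); WM=54
i=20 t=39 v=4: DROP (t<54-2); WM=54
i=21 t=58 v=7: → [50,62); WM=55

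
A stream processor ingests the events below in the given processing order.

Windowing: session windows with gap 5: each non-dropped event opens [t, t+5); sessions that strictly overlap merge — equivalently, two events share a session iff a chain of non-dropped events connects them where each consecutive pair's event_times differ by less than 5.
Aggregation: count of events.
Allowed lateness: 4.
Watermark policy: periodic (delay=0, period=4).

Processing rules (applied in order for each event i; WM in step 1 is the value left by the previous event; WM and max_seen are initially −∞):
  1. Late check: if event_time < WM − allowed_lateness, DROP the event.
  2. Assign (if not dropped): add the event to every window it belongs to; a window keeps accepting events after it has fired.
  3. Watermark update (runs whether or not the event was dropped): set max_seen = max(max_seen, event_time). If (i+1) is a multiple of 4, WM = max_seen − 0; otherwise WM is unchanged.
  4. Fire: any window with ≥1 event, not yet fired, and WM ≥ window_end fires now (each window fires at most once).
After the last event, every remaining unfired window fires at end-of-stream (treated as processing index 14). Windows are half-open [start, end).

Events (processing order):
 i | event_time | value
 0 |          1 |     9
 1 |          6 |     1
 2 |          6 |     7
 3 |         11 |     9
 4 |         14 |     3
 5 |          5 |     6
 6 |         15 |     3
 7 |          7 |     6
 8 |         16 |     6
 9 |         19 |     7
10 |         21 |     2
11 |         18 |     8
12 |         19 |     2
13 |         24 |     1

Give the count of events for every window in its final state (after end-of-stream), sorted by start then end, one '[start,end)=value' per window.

i=0 t=1 v=9: → [1,6); WM=−∞
i=1 t=6 v=1: → [6,11); WM=−∞
i=2 t=6 v=7: → [6,11); WM=−∞
i=3 t=11 v=9: → [11,16); WM=11
i=4 t=14 v=3: → [11,19); WM=11
i=5 t=5 v=6: DROP (t<11-4); WM=11
i=6 t=15 v=3: → [11,20); WM=11
i=7 t=7 v=6: → [6,20); WM=15
i=8 t=16 v=6: → [6,21); WM=15
i=9 t=19 v=7: → [6,24); WM=15
i=10 t=21 v=2: → [6,26); WM=15
i=11 t=18 v=8: → [6,26); WM=21
i=12 t=19 v=2: → [6,26); WM=21
i=13 t=24 v=1: → [6,29); WM=21

[1,6)=1 [6,29)=12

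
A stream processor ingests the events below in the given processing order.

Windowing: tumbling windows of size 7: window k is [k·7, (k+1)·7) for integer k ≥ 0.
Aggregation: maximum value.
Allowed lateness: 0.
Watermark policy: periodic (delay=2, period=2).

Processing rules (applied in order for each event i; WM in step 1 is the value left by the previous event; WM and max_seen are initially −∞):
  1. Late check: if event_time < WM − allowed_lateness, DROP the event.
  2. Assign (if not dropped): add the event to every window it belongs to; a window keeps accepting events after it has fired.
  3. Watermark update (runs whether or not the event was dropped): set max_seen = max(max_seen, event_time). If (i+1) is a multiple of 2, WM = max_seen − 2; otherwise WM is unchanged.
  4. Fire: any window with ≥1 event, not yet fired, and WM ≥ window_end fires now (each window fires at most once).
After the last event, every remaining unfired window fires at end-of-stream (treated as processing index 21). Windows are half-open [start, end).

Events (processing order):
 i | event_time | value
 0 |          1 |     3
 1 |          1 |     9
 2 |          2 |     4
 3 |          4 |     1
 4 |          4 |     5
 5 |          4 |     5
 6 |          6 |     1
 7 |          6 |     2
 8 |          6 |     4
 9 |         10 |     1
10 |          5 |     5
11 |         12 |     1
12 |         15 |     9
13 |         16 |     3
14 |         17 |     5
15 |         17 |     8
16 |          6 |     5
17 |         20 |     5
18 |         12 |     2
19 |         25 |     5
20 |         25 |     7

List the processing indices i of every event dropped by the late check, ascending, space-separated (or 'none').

10 16 18

i=0 t=1 v=3: → [0,7); WM=−∞
i=1 t=1 v=9: → [0,7); WM=-1
i=2 t=2 v=4: → [0,7); WM=-1
i=3 t=4 v=1: → [0,7); WM=2
i=4 t=4 v=5: → [0,7); WM=2
i=5 t=4 v=5: → [0,7); WM=2
i=6 t=6 v=1: → [0,7); WM=2
i=7 t=6 v=2: → [0,7); WM=4
i=8 t=6 v=4: → [0,7); WM=4
i=9 t=10 v=1: → [7,14); WM=8; [0,7) fires=9
i=10 t=5 v=5: DROP (t<8-0); WM=8
i=11 t=12 v=1: → [7,14); WM=10
i=12 t=15 v=9: → [14,21); WM=10
i=13 t=16 v=3: → [14,21); WM=14; [7,14) fires=1
i=14 t=17 v=5: → [14,21); WM=14
i=15 t=17 v=8: → [14,21); WM=15
i=16 t=6 v=5: DROP (t<15-0); WM=15
i=17 t=20 v=5: → [14,21); WM=18
i=18 t=12 v=2: DROP (t<18-0); WM=18
i=19 t=25 v=5: → [21,28); WM=23; [14,21) fires=9
i=20 t=25 v=7: → [21,28); WM=23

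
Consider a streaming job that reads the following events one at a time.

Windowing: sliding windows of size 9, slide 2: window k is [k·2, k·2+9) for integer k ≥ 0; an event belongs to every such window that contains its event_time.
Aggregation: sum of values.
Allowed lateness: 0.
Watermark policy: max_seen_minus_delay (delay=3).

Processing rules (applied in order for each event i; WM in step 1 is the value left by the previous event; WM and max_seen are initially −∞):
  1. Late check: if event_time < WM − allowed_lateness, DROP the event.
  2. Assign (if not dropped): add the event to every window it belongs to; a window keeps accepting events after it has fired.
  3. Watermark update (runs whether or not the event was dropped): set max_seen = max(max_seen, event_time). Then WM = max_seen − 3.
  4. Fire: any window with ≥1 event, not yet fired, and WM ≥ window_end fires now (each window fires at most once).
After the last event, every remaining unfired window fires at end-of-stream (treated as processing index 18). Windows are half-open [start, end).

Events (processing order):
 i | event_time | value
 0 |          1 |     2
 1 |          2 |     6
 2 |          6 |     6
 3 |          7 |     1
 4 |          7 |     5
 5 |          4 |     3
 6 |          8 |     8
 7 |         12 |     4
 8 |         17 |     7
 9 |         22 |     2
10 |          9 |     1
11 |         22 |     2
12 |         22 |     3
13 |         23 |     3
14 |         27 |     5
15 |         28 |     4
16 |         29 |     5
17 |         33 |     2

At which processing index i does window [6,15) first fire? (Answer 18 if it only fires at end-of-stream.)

9

i=0 t=1 v=2: → [0,9); WM=-2
i=1 t=2 v=6: → [2,11),[0,9); WM=-1
i=2 t=6 v=6: → [6,15),[4,13),[2,11),[0,9); WM=3
i=3 t=7 v=1: → [6,15),[4,13),[2,11),[0,9); WM=4
i=4 t=7 v=5: → [6,15),[4,13),[2,11),[0,9); WM=4
i=5 t=4 v=3: → [4,13),[2,11),[0,9); WM=4
i=6 t=8 v=8: → [8,17),[6,15),[4,13),[2,11),[0,9); WM=5
i=7 t=12 v=4: → [12,21),[10,19),[8,17),[6,15),[4,13); WM=9; [0,9) fires=31
i=8 t=17 v=7: → [16,25),[14,23),[12,21),[10,19); WM=14; [2,11) fires=29 [4,13) fires=27
i=9 t=22 v=2: → [22,31),[20,29),[18,27),[16,25),[14,23); WM=19; [6,15) fires=24 [8,17) fires=12 [10,19) fires=11
i=10 t=9 v=1: DROP (t<19-0); WM=19
i=11 t=22 v=2: → [22,31),[20,29),[18,27),[16,25),[14,23); WM=19
i=12 t=22 v=3: → [22,31),[20,29),[18,27),[16,25),[14,23); WM=19
i=13 t=23 v=3: → [22,31),[20,29),[18,27),[16,25); WM=20
i=14 t=27 v=5: → [26,35),[24,33),[22,31),[20,29); WM=24; [12,21) fires=11 [14,23) fires=14
i=15 t=28 v=4: → [28,37),[26,35),[24,33),[22,31),[20,29); WM=25; [16,25) fires=17
i=16 t=29 v=5: → [28,37),[26,35),[24,33),[22,31); WM=26
i=17 t=33 v=2: → [32,41),[30,39),[28,37),[26,35); WM=30; [18,27) fires=10 [20,29) fires=19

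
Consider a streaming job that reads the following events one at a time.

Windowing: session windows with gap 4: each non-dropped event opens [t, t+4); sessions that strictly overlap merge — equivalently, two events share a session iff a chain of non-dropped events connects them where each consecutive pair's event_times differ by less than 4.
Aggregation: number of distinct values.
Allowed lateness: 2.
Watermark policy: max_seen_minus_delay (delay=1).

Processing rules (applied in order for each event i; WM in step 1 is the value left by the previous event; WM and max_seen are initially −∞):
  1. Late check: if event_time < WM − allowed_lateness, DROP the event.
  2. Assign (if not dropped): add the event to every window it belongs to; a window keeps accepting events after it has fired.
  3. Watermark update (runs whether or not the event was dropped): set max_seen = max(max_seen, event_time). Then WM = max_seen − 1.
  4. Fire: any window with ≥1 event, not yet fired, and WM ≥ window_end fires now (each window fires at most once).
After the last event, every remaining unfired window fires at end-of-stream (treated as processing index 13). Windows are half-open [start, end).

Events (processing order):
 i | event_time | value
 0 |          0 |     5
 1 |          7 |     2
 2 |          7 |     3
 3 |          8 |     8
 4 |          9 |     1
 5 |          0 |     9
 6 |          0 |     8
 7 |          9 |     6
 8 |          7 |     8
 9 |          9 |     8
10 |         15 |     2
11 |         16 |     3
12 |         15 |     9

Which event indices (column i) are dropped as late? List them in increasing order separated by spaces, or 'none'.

i=0 t=0 v=5: → [0,4); WM=-1
i=1 t=7 v=2: → [7,11); WM=6
i=2 t=7 v=3: → [7,11); WM=6
i=3 t=8 v=8: → [7,12); WM=7
i=4 t=9 v=1: → [7,13); WM=8
i=5 t=0 v=9: DROP (t<8-2); WM=8
i=6 t=0 v=8: DROP (t<8-2); WM=8
i=7 t=9 v=6: → [7,13); WM=8
i=8 t=7 v=8: → [7,13); WM=8
i=9 t=9 v=8: → [7,13); WM=8
i=10 t=15 v=2: → [15,19); WM=14
i=11 t=16 v=3: → [15,20); WM=15
i=12 t=15 v=9: → [15,20); WM=15

5 6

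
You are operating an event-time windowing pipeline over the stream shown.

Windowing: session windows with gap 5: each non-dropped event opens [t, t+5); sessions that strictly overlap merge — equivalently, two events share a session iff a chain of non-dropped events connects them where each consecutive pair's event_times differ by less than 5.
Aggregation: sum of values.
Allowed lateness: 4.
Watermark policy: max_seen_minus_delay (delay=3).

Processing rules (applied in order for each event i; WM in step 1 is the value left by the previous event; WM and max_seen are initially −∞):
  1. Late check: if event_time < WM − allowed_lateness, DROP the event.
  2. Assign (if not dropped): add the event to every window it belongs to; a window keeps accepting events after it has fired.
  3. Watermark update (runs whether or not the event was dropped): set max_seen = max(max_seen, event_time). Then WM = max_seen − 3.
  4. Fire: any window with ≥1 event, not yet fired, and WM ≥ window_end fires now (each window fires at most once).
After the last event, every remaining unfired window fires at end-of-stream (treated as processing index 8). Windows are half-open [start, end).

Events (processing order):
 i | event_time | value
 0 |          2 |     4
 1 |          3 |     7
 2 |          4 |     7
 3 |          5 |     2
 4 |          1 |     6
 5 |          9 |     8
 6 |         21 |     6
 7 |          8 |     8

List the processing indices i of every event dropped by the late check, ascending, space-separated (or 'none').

i=0 t=2 v=4: → [2,7); WM=-1
i=1 t=3 v=7: → [2,8); WM=0
i=2 t=4 v=7: → [2,9); WM=1
i=3 t=5 v=2: → [2,10); WM=2
i=4 t=1 v=6: → [1,10); WM=2
i=5 t=9 v=8: → [1,14); WM=6
i=6 t=21 v=6: → [21,26); WM=18
i=7 t=8 v=8: DROP (t<18-4); WM=18

7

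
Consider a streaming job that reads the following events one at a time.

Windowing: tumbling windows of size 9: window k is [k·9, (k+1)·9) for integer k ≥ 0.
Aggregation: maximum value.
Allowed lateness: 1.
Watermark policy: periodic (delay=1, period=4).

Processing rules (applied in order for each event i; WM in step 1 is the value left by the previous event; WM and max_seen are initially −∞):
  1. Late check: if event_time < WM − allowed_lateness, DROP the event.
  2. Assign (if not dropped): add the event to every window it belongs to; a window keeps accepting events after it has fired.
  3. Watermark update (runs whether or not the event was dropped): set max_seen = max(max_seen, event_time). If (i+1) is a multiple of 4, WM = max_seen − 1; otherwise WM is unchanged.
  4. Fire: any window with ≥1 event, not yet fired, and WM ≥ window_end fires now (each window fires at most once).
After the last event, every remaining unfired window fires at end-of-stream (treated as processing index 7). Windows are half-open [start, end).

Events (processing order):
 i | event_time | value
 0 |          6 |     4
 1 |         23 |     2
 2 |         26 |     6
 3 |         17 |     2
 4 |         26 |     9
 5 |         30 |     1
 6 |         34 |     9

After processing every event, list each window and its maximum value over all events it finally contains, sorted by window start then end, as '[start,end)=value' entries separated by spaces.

i=0 t=6 v=4: → [0,9); WM=−∞
i=1 t=23 v=2: → [18,27); WM=−∞
i=2 t=26 v=6: → [18,27); WM=−∞
i=3 t=17 v=2: → [9,18); WM=25; [0,9) fires=4 [9,18) fires=2
i=4 t=26 v=9: → [18,27); WM=25
i=5 t=30 v=1: → [27,36); WM=25
i=6 t=34 v=9: → [27,36); WM=25

[0,9)=4 [9,18)=2 [18,27)=9 [27,36)=9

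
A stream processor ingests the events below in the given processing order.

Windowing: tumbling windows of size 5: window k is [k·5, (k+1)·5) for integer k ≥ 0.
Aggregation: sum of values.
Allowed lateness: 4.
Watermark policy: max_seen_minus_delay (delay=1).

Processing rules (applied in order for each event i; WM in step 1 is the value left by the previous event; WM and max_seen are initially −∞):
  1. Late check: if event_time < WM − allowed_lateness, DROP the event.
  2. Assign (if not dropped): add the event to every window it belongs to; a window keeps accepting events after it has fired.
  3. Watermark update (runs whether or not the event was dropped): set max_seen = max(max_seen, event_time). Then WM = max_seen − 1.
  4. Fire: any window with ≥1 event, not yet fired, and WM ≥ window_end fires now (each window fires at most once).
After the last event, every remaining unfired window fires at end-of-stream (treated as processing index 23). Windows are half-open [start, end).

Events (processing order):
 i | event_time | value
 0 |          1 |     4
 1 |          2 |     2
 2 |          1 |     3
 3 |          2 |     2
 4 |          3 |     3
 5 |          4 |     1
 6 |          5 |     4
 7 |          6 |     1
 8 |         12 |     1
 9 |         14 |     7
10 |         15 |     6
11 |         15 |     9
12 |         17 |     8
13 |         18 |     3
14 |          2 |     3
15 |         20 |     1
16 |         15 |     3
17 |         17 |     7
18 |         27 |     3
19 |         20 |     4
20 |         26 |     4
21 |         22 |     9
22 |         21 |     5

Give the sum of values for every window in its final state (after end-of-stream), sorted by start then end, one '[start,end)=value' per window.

i=0 t=1 v=4: → [0,5); WM=0
i=1 t=2 v=2: → [0,5); WM=1
i=2 t=1 v=3: → [0,5); WM=1
i=3 t=2 v=2: → [0,5); WM=1
i=4 t=3 v=3: → [0,5); WM=2
i=5 t=4 v=1: → [0,5); WM=3
i=6 t=5 v=4: → [5,10); WM=4
i=7 t=6 v=1: → [5,10); WM=5; [0,5) fires=15
i=8 t=12 v=1: → [10,15); WM=11; [5,10) fires=5
i=9 t=14 v=7: → [10,15); WM=13
i=10 t=15 v=6: → [15,20); WM=14
i=11 t=15 v=9: → [15,20); WM=14
i=12 t=17 v=8: → [15,20); WM=16; [10,15) fires=8
i=13 t=18 v=3: → [15,20); WM=17
i=14 t=2 v=3: DROP (t<17-4); WM=17
i=15 t=20 v=1: → [20,25); WM=19
i=16 t=15 v=3: → [15,20); WM=19
i=17 t=17 v=7: → [15,20); WM=19
i=18 t=27 v=3: → [25,30); WM=26; [15,20) fires=36 [20,25) fires=1
i=19 t=20 v=4: DROP (t<26-4); WM=26
i=20 t=26 v=4: → [25,30); WM=26
i=21 t=22 v=9: → [20,25); WM=26
i=22 t=21 v=5: DROP (t<26-4); WM=26

[0,5)=15 [5,10)=5 [10,15)=8 [15,20)=36 [20,25)=10 [25,30)=7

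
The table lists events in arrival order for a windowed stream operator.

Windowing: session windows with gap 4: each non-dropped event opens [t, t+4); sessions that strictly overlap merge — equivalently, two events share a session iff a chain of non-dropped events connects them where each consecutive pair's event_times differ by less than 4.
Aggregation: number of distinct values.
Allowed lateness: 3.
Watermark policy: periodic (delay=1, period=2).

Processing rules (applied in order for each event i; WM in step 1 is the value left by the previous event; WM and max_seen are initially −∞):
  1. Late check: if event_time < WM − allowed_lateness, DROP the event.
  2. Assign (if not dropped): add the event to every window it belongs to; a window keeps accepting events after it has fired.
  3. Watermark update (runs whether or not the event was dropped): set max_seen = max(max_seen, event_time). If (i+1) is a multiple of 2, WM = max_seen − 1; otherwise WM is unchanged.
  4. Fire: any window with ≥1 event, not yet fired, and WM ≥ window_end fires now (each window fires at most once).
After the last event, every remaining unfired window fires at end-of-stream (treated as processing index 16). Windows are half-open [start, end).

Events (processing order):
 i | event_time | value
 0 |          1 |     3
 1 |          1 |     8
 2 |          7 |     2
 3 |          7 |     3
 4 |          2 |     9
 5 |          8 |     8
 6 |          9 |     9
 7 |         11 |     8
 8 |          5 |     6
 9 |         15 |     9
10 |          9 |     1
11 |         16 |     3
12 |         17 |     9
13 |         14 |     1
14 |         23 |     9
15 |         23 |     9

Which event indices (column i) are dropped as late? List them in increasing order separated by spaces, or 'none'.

4 8 10

i=0 t=1 v=3: → [1,5); WM=−∞
i=1 t=1 v=8: → [1,5); WM=0
i=2 t=7 v=2: → [7,11); WM=0
i=3 t=7 v=3: → [7,11); WM=6
i=4 t=2 v=9: DROP (t<6-3); WM=6
i=5 t=8 v=8: → [7,12); WM=7
i=6 t=9 v=9: → [7,13); WM=7
i=7 t=11 v=8: → [7,15); WM=10
i=8 t=5 v=6: DROP (t<10-3); WM=10
i=9 t=15 v=9: → [15,19); WM=14
i=10 t=9 v=1: DROP (t<14-3); WM=14
i=11 t=16 v=3: → [15,20); WM=15
i=12 t=17 v=9: → [15,21); WM=15
i=13 t=14 v=1: → [7,21); WM=16
i=14 t=23 v=9: → [23,27); WM=16
i=15 t=23 v=9: → [23,27); WM=22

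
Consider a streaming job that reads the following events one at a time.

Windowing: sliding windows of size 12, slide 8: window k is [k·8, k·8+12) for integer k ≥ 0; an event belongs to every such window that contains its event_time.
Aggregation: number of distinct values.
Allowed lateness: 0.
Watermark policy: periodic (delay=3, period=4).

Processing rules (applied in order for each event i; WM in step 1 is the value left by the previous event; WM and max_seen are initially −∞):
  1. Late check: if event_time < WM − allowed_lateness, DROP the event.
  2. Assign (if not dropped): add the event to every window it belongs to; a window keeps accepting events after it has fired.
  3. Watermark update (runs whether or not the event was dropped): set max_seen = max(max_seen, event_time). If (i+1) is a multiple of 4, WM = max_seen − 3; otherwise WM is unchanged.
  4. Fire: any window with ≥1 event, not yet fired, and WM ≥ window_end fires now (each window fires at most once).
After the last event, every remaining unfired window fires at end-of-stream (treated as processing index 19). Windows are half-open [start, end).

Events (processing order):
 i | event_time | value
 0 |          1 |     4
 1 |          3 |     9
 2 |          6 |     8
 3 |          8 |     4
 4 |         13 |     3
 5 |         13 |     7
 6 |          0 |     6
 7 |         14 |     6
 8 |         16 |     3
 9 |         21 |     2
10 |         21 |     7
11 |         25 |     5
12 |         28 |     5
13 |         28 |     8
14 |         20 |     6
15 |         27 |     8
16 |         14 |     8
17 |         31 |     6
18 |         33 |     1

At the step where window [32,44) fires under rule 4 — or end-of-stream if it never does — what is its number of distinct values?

i=0 t=1 v=4: → [0,12); WM=−∞
i=1 t=3 v=9: → [0,12); WM=−∞
i=2 t=6 v=8: → [0,12); WM=−∞
i=3 t=8 v=4: → [8,20),[0,12); WM=5
i=4 t=13 v=3: → [8,20); WM=5
i=5 t=13 v=7: → [8,20); WM=5
i=6 t=0 v=6: DROP (t<5-0); WM=5
i=7 t=14 v=6: → [8,20); WM=11
i=8 t=16 v=3: → [16,28),[8,20); WM=11
i=9 t=21 v=2: → [16,28); WM=11
i=10 t=21 v=7: → [16,28); WM=11
i=11 t=25 v=5: → [24,36),[16,28); WM=22; [0,12) fires=3 [8,20) fires=4
i=12 t=28 v=5: → [24,36); WM=22
i=13 t=28 v=8: → [24,36); WM=22
i=14 t=20 v=6: DROP (t<22-0); WM=22
i=15 t=27 v=8: → [24,36),[16,28); WM=25
i=16 t=14 v=8: DROP (t<25-0); WM=25
i=17 t=31 v=6: → [24,36); WM=25
i=18 t=33 v=1: → [32,44),[24,36); WM=25

1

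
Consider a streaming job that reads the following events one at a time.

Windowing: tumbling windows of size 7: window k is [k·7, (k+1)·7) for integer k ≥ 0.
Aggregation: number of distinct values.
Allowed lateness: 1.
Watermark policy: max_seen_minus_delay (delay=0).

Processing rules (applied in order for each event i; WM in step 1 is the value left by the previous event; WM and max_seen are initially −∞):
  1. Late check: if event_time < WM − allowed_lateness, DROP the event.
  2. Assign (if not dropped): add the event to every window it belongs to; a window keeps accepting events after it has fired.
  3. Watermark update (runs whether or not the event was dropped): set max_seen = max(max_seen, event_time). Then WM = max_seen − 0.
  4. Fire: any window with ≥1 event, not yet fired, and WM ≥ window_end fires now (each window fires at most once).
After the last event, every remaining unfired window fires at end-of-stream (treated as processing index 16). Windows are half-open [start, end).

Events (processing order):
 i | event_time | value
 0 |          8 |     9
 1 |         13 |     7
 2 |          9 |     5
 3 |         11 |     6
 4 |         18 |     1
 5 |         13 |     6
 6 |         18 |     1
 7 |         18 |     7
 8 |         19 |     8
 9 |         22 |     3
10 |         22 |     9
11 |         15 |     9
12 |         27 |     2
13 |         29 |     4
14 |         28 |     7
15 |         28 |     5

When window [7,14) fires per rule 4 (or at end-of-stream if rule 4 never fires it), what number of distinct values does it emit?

2

i=0 t=8 v=9: → [7,14); WM=8
i=1 t=13 v=7: → [7,14); WM=13
i=2 t=9 v=5: DROP (t<13-1); WM=13
i=3 t=11 v=6: DROP (t<13-1); WM=13
i=4 t=18 v=1: → [14,21); WM=18; [7,14) fires=2
i=5 t=13 v=6: DROP (t<18-1); WM=18
i=6 t=18 v=1: → [14,21); WM=18
i=7 t=18 v=7: → [14,21); WM=18
i=8 t=19 v=8: → [14,21); WM=19
i=9 t=22 v=3: → [21,28); WM=22; [14,21) fires=3
i=10 t=22 v=9: → [21,28); WM=22
i=11 t=15 v=9: DROP (t<22-1); WM=22
i=12 t=27 v=2: → [21,28); WM=27
i=13 t=29 v=4: → [28,35); WM=29; [21,28) fires=3
i=14 t=28 v=7: → [28,35); WM=29
i=15 t=28 v=5: → [28,35); WM=29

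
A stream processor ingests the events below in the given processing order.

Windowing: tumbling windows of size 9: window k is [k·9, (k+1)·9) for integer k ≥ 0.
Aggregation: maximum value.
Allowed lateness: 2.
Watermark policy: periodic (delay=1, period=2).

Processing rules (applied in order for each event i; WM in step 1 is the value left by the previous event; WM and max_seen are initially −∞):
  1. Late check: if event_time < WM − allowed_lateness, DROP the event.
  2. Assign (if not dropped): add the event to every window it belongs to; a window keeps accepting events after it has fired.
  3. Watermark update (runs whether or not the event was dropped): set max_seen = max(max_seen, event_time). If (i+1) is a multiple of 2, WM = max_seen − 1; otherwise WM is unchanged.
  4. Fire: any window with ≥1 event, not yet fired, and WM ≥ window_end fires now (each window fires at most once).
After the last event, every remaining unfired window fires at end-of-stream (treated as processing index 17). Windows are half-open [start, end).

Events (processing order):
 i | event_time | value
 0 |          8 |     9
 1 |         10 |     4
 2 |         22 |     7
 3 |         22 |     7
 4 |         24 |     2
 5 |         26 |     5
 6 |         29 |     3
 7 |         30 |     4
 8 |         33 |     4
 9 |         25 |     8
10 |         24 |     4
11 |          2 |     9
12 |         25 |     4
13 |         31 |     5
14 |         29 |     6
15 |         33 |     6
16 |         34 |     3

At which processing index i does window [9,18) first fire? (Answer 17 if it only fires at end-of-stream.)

i=0 t=8 v=9: → [0,9); WM=−∞
i=1 t=10 v=4: → [9,18); WM=9; [0,9) fires=9
i=2 t=22 v=7: → [18,27); WM=9
i=3 t=22 v=7: → [18,27); WM=21; [9,18) fires=4
i=4 t=24 v=2: → [18,27); WM=21
i=5 t=26 v=5: → [18,27); WM=25
i=6 t=29 v=3: → [27,36); WM=25
i=7 t=30 v=4: → [27,36); WM=29; [18,27) fires=7
i=8 t=33 v=4: → [27,36); WM=29
i=9 t=25 v=8: DROP (t<29-2); WM=32
i=10 t=24 v=4: DROP (t<32-2); WM=32
i=11 t=2 v=9: DROP (t<32-2); WM=32
i=12 t=25 v=4: DROP (t<32-2); WM=32
i=13 t=31 v=5: → [27,36); WM=32
i=14 t=29 v=6: DROP (t<32-2); WM=32
i=15 t=33 v=6: → [27,36); WM=32
i=16 t=34 v=3: → [27,36); WM=32

3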